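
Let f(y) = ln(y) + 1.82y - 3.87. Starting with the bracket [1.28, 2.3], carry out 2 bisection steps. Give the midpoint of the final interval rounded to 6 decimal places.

f(1.280000) = -1.293540, f(2.300000) = 1.148909 (opposite signs)
step 1: m = 1.790000, f(m) = -0.029984 < 0 → root in [1.790000, 2.300000]
step 2: m = 2.045000, f(m) = 0.567298 > 0 → root in [1.790000, 2.045000]
Midpoint of [1.790000, 2.045000] = 1.917500

1.917500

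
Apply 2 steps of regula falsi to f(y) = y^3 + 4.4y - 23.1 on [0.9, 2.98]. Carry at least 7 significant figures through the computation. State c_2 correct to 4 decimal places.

f(0.900000) = -18.411000, f(2.980000) = 16.475592
step 1: c = 1.997696, f(c) = -6.337750 < 0 → new bracket [1.997696, 2.980000]
step 2: c = 2.270589, f(c) = -1.403218 < 0 → new bracket [2.270589, 2.980000]

2.2706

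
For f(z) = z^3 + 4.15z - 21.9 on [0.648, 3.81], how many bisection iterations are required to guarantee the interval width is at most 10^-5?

Initial width b − a = 3.81 − 0.648 = 3.162000.
After n steps the width is (b−a)/2^n; need (b−a)/2^n ≤ 10^-5.
So n ≥ log₂(3.162000/10^-5) = log₂(316200.0000) ≈ 18.2705.
Hence n = 19.

19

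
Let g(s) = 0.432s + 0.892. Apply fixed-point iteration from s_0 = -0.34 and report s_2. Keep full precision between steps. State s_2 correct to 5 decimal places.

s_1 = g(-0.340000) = 0.745120
s_2 = g(0.745120) = 1.213892

1.21389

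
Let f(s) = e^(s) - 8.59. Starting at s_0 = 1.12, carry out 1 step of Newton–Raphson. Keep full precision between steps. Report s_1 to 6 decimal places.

Newton update: s ← s − f(s)/f'(s).
f'(s) = e^(s)
s_0 = 1.120000: f = -5.525146, f' = 3.064854 → s_1 = 1.120000 - (-5.525146)/(3.064854) = 2.922743

2.922743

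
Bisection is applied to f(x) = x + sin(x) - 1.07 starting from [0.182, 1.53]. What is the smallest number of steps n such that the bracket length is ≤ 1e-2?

Initial width b − a = 1.53 − 0.182 = 1.348000.
After n steps the width is (b−a)/2^n; need (b−a)/2^n ≤ 1e-2.
So n ≥ log₂(1.348000/1e-2) = log₂(134.8000) ≈ 7.0747.
Hence n = 8.

8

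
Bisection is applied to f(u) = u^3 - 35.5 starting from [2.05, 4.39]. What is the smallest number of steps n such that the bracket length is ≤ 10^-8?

Initial width b − a = 4.39 − 2.05 = 2.340000.
After n steps the width is (b−a)/2^n; need (b−a)/2^n ≤ 10^-8.
So n ≥ log₂(2.340000/10^-8) = log₂(234000000.0000) ≈ 27.8019.
Hence n = 28.

28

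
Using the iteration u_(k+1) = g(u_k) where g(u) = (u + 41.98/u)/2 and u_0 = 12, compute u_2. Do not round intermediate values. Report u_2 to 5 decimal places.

6.58326

u_1 = g(12.000000) = 7.749167
u_2 = g(7.749167) = 6.583262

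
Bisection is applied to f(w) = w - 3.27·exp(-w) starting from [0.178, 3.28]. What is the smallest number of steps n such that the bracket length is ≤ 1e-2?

9

Initial width b − a = 3.28 − 0.178 = 3.102000.
After n steps the width is (b−a)/2^n; need (b−a)/2^n ≤ 1e-2.
So n ≥ log₂(3.102000/1e-2) = log₂(310.2000) ≈ 8.2771.
Hence n = 9.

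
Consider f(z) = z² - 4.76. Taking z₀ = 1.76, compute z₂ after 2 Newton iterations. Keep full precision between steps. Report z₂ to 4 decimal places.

2.1823

f'(z) = 2z
z_0 = 1.760000: f = -1.662400, f' = 3.520000 → z_1 = 1.760000 - (-1.662400)/(3.520000) = 2.232273
z_1 = 2.232273: f = 0.223042, f' = 4.464545 → z_2 = 2.232273 - (0.223042)/(4.464545) = 2.182314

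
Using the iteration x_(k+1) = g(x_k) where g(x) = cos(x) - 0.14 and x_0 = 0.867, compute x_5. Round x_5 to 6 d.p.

x_1 = g(0.867000) = 0.507117
x_2 = g(0.507117) = 0.734148
x_3 = g(0.734148) = 0.602402
x_4 = g(0.602402) = 0.683977
x_5 = g(0.683977) = 0.635066

0.635066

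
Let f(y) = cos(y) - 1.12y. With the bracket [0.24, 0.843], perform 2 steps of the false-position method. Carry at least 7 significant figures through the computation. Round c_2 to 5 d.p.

f(0.240000) = 0.702538, f(0.843000) = -0.278934
step 1: c = 0.671628, f(c) = 0.030587 > 0 → new bracket [0.671628, 0.843000]
step 2: c = 0.688563, f(c) = 0.000970 > 0 → new bracket [0.688563, 0.843000]

0.68856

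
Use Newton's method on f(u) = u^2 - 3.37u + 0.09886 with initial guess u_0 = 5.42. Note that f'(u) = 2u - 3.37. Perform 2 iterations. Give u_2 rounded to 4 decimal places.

Newton update: u ← u − f(u)/f'(u).
u_0 = 5.420000: f = 11.209860, f' = 7.470000 → u_1 = 5.420000 - (11.209860)/(7.470000) = 3.919349
u_1 = 3.919349: f = 2.251952, f' = 4.468699 → u_2 = 3.919349 - (2.251952)/(4.468699) = 3.415410

3.4154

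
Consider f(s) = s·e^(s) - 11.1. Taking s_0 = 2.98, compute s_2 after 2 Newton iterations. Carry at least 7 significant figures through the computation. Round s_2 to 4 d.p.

f'(s) = (s + 1)·e^(s)
s_0 = 2.980000: f = 47.569694, f' = 78.357510 → s_1 = 2.980000 - (47.569694)/(78.357510) = 2.372915
s_1 = 2.372915: f = 14.358094, f' = 36.186711 → s_2 = 2.372915 - (14.358094)/(36.186711) = 1.976137

1.9761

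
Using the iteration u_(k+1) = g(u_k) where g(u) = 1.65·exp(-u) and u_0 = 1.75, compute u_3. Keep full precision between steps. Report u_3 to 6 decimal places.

0.478113

u_1 = g(1.750000) = 0.286727
u_2 = g(0.286727) = 1.238682
u_3 = g(1.238682) = 0.478113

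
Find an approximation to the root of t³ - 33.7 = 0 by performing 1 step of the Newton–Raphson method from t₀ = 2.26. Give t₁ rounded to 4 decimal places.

f'(t) = 3t²
t_0 = 2.260000: f = -22.156824, f' = 15.322800 → t_1 = 2.260000 - (-22.156824)/(15.322800) = 3.706004

3.7060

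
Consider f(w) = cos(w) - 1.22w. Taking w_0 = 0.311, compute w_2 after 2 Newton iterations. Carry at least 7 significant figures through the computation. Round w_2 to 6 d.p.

0.651940

Newton update: w ← w − f(w)/f'(w).
f'(w) = -sin(w) - 1.22
w_0 = 0.311000: f = 0.572608, f' = -1.526011 → w_1 = 0.311000 - (0.572608)/(-1.526011) = 0.686232
w_1 = 0.686232: f = -0.063564, f' = -1.853627 → w_2 = 0.686232 - (-0.063564)/(-1.853627) = 0.651940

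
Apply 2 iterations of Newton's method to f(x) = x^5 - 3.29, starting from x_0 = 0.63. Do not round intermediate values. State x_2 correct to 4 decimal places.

f'(x) = 5x^4
x_0 = 0.630000: f = -3.190756, f' = 0.787648 → x_1 = 0.630000 - (-3.190756)/(0.787648) = 4.680993
x_1 = 4.680993: f = 2244.158392, f' = 2400.610972 → x_2 = 4.680993 - (2244.158392)/(2400.610972) = 3.746164

3.7462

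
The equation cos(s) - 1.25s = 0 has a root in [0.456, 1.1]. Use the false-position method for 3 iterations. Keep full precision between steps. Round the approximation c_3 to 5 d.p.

0.64103

f(0.456000) = 0.327821, f(1.100000) = -0.921404
step 1: c = 0.624998, f(c) = 0.029716 > 0 → new bracket [0.624998, 1.100000]
step 2: c = 0.639839, f(c) = 0.002393 > 0 → new bracket [0.639839, 1.100000]
step 3: c = 0.641031, f(c) = 0.000191 > 0 → new bracket [0.641031, 1.100000]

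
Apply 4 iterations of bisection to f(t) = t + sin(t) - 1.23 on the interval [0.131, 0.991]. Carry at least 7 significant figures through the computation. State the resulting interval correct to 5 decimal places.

f(0.131000) = -0.968374, f(0.991000) = 0.597574 (opposite signs)
step 1: m = 0.561000, f(m) = -0.136967 < 0 → root in [0.561000, 0.991000]
step 2: m = 0.776000, f(m) = 0.246430 > 0 → root in [0.561000, 0.776000]
step 3: m = 0.668500, f(m) = 0.058310 > 0 → root in [0.561000, 0.668500]
step 4: m = 0.614750, f(m) = -0.038496 < 0 → root in [0.614750, 0.668500]

[0.61475, 0.66850]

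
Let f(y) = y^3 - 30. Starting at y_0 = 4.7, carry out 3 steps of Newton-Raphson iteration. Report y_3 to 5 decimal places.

3.10840

f'(y) = 3y^2
y_0 = 4.700000: f = 73.823000, f' = 66.270000 → y_1 = 4.700000 - (73.823000)/(66.270000) = 3.586027
y_1 = 3.586027: f = 16.114830, f' = 38.578766 → y_2 = 3.586027 - (16.114830)/(38.578766) = 3.168314
y_2 = 3.168314: f = 1.804225, f' = 30.114649 → y_3 = 3.168314 - (1.804225)/(30.114649) = 3.108403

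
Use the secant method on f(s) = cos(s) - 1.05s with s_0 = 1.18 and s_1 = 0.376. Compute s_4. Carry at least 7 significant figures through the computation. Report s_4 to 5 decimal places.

f(s_0) = -0.858075, f(s_1) = 0.535341
s_2 = 0.376000 - (0.535341)·(0.376000 - 1.180000)/(0.535341 - (-0.858075)) = 0.684891; f(s_2) = 0.055352
s_3 = 0.684891 - (0.055352)·(0.684891 - 0.376000)/(0.055352 - (0.535341)) = 0.720512; f(s_3) = -0.005070
s_4 = 0.720512 - (-0.005070)·(0.720512 - 0.684891)/(-0.005070 - (0.055352)) = 0.717523; f(s_4) = 0.000037

0.71752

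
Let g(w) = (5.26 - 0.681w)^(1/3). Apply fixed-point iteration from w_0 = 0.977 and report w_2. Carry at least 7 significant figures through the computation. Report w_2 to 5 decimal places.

w_1 = g(0.977000) = 1.662460
w_2 = g(1.662460) = 1.604138

1.60414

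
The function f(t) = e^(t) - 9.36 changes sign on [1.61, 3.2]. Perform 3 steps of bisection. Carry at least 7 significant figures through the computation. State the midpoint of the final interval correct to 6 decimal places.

2.305625

f(1.610000) = -4.357189, f(3.200000) = 15.172530 (opposite signs)
step 1: m = 2.405000, f(m) = 1.718430 > 0 → root in [1.610000, 2.405000]
step 2: m = 2.007500, f(m) = -1.915318 < 0 → root in [2.007500, 2.405000]
step 3: m = 2.206250, f(m) = -0.278404 < 0 → root in [2.206250, 2.405000]
Midpoint of [2.206250, 2.405000] = 2.305625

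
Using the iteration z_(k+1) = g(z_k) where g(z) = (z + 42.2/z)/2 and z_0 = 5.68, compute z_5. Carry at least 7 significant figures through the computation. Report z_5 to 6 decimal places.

6.496153

z_1 = g(5.680000) = 6.554789
z_2 = g(6.554789) = 6.496415
z_3 = g(6.496415) = 6.496153
z_4 = g(6.496153) = 6.496153
z_5 = g(6.496153) = 6.496153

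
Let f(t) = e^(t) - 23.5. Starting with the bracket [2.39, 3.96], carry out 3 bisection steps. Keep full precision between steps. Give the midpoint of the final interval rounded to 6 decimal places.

f(2.390000) = -12.586506, f(3.960000) = 28.957326 (opposite signs)
step 1: m = 3.175000, f(m) = 0.426820 > 0 → root in [2.390000, 3.175000]
step 2: m = 2.782500, f(m) = -7.340631 < 0 → root in [2.782500, 3.175000]
step 3: m = 2.978750, f(m) = -3.836778 < 0 → root in [2.978750, 3.175000]
Midpoint of [2.978750, 3.175000] = 3.076875

3.076875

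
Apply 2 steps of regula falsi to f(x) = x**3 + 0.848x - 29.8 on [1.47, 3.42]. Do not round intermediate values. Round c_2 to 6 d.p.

f(1.470000) = -25.376917, f(3.420000) = 13.101848
step 1: c = 2.756034, f(c) = -6.528819 < 0 → new bracket [2.756034, 3.420000]
step 2: c = 2.976857, f(c) = -0.895669 < 0 → new bracket [2.976857, 3.420000]

2.976857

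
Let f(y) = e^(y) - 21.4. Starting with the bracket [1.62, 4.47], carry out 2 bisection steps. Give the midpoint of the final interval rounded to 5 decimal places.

f(1.620000) = -16.346910, f(4.470000) = 65.956723 (opposite signs)
step 1: m = 3.045000, f(m) = -0.389969 < 0 → root in [3.045000, 4.470000]
step 2: m = 3.757500, f(m) = 21.441189 > 0 → root in [3.045000, 3.757500]
Midpoint of [3.045000, 3.757500] = 3.401250

3.40125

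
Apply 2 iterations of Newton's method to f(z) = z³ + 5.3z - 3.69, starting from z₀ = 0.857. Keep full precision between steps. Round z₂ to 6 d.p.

f'(z) = 3z² + 5.3
z_0 = 0.857000: f = 1.481523, f' = 7.503347 → z_1 = 0.857000 - (1.481523)/(7.503347) = 0.659552
z_1 = 0.659552: f = 0.092535, f' = 6.605026 → z_2 = 0.659552 - (0.092535)/(6.605026) = 0.645542

0.645542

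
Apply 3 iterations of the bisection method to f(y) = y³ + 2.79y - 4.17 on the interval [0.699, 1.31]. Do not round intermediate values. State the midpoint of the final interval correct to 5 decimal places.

1.04269

f(0.699000) = -1.878258, f(1.310000) = 1.732991 (opposite signs)
step 1: m = 1.004500, f(m) = -0.353884 < 0 → root in [1.004500, 1.310000]
step 2: m = 1.157250, f(m) = 0.608549 > 0 → root in [1.004500, 1.157250]
step 3: m = 1.080875, f(m) = 0.108418 > 0 → root in [1.004500, 1.080875]
Midpoint of [1.004500, 1.080875] = 1.042687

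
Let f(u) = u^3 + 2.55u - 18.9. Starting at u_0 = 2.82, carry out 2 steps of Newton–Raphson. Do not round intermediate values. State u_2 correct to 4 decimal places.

2.3480

f'(u) = 3u^2 + 2.55
u_0 = 2.820000: f = 10.716768, f' = 26.407200 → u_1 = 2.820000 - (10.716768)/(26.407200) = 2.414172
u_1 = 2.414172: f = 1.326490, f' = 20.034687 → u_2 = 2.414172 - (1.326490)/(20.034687) = 2.347963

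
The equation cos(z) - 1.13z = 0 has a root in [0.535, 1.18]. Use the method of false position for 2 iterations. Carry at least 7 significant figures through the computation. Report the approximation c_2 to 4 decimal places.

0.6840

False-position update: c = (a·f(b) − b·f(a))/(f(b) − f(a)); replace the endpoint whose sign matches f(c).
f(0.535000) = 0.255719, f(1.180000) = -0.952475
step 1: c = 0.671517, f(c) = 0.024065 > 0 → new bracket [0.671517, 1.180000]
step 2: c = 0.684047, f(c) = 0.002048 > 0 → new bracket [0.684047, 1.180000]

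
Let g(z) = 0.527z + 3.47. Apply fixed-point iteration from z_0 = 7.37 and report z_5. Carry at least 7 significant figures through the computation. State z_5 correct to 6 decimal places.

7.337528

z_1 = g(7.370000) = 7.353990
z_2 = g(7.353990) = 7.345553
z_3 = g(7.345553) = 7.341106
z_4 = g(7.341106) = 7.338763
z_5 = g(7.338763) = 7.337528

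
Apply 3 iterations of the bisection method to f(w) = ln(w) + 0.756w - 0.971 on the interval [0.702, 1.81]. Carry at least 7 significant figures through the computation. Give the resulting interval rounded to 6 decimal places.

f(0.702000) = -0.794110, f(1.810000) = 0.990687 (opposite signs)
step 1: m = 1.256000, f(m) = 0.206468 > 0 → root in [0.702000, 1.256000]
step 2: m = 0.979000, f(m) = -0.252100 < 0 → root in [0.979000, 1.256000]
step 3: m = 1.117500, f(m) = -0.015076 < 0 → root in [1.117500, 1.256000]

[1.117500, 1.256000]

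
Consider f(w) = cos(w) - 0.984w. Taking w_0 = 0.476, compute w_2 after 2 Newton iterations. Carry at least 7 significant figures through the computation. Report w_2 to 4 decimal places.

f'(w) = -sin(w) - 0.984
w_0 = 0.476000: f = 0.420451, f' = -1.442228 → w_1 = 0.476000 - (0.420451)/(-1.442228) = 0.767529
w_1 = 0.767529: f = -0.035620, f' = -1.678359 → w_2 = 0.767529 - (-0.035620)/(-1.678359) = 0.746306

0.7463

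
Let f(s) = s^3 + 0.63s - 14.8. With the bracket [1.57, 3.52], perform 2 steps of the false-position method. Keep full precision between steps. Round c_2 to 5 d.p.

2.24750

f(1.570000) = -9.941007, f(3.520000) = 31.031808
step 1: c = 2.043118, f(c) = -4.984189 < 0 → new bracket [2.043118, 3.520000]
step 2: c = 2.247501, f(c) = -2.031365 < 0 → new bracket [2.247501, 3.520000]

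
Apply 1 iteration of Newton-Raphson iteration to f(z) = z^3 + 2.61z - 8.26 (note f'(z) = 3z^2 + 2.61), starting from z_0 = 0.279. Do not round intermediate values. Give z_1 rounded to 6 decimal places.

2.920122

z_0 = 0.279000: f = -7.510092, f' = 2.843523 → z_1 = 0.279000 - (-7.510092)/(2.843523) = 2.920122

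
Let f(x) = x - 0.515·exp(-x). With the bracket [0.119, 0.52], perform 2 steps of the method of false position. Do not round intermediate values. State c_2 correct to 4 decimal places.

0.3597

f(0.119000) = -0.338221, f(0.520000) = 0.213822
step 1: c = 0.364681, f(c) = 0.007056 > 0 → new bracket [0.119000, 0.364681]
step 2: c = 0.359661, f(c) = 0.000235 > 0 → new bracket [0.119000, 0.359661]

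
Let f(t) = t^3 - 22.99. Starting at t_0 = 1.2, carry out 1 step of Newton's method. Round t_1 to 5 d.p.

f'(t) = 3t^2
t_0 = 1.200000: f = -21.262000, f' = 4.320000 → t_1 = 1.200000 - (-21.262000)/(4.320000) = 6.121759

6.12176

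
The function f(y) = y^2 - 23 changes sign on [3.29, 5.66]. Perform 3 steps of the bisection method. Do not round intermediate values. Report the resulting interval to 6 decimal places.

[4.771250, 5.067500]

f(3.290000) = -12.175900, f(5.660000) = 9.035600 (opposite signs)
step 1: m = 4.475000, f(m) = -2.974375 < 0 → root in [4.475000, 5.660000]
step 2: m = 5.067500, f(m) = 2.679556 > 0 → root in [4.475000, 5.067500]
step 3: m = 4.771250, f(m) = -0.235173 < 0 → root in [4.771250, 5.067500]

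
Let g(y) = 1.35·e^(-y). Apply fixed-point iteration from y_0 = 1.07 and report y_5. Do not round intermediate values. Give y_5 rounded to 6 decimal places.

y_1 = g(1.070000) = 0.463061
y_2 = g(0.463061) = 0.849628
y_3 = g(0.849628) = 0.577225
y_4 = g(0.577225) = 0.757963
y_5 = g(0.757963) = 0.632637

0.632637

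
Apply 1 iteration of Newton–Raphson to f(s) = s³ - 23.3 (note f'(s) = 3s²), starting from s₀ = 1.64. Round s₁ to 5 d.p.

3.98100

s_0 = 1.640000: f = -18.889056, f' = 8.068800 → s_1 = 1.640000 - (-18.889056)/(8.068800) = 3.980999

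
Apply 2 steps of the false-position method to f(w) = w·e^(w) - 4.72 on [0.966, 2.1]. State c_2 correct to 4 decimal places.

False-position update: c = (a·f(b) − b·f(a))/(f(b) − f(a)); replace the endpoint whose sign matches f(c).
f(0.966000) = -2.181918, f(2.100000) = 12.428957
step 1: c = 1.135346, f(c) = -1.186518 < 0 → new bracket [1.135346, 2.100000]
step 2: c = 1.219411, f(c) = -0.592060 < 0 → new bracket [1.219411, 2.100000]

1.2194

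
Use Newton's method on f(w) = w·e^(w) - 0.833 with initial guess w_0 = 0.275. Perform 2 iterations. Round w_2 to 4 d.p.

0.5057

Newton update: w ← w − f(w)/f'(w).
f'(w) = (w + 1)·e^(w)
w_0 = 0.275000: f = -0.470954, f' = 1.678577 → w_1 = 0.275000 - (-0.470954)/(1.678577) = 0.555568
w_1 = 0.555568: f = 0.135315, f' = 2.711245 → w_2 = 0.555568 - (0.135315)/(2.711245) = 0.505659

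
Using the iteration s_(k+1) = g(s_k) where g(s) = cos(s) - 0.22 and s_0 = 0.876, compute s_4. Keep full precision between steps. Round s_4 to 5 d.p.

s_1 = g(0.876000) = 0.420229
s_2 = g(0.420229) = 0.692996
s_3 = g(0.692996) = 0.549336
s_4 = g(0.549336) = 0.632872

0.63287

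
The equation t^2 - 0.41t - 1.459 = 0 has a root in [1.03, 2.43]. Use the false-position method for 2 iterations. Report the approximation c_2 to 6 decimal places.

f(1.030000) = -0.820400, f(2.430000) = 3.449600
step 1: c = 1.298984, f(c) = -0.304225 < 0 → new bracket [1.298984, 2.430000]
step 2: c = 1.390646, f(c) = -0.095269 < 0 → new bracket [1.390646, 2.430000]

1.390646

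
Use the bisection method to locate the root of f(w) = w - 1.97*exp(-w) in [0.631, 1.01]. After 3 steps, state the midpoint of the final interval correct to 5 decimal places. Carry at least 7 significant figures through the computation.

0.84419

f(0.631000) = -0.417157, f(1.010000) = 0.292489 (opposite signs)
step 1: m = 0.820500, f(m) = -0.046717 < 0 → root in [0.820500, 1.010000]
step 2: m = 0.915250, f(m) = 0.126429 > 0 → root in [0.820500, 0.915250]
step 3: m = 0.867875, f(m) = 0.040785 > 0 → root in [0.820500, 0.867875]
Midpoint of [0.820500, 0.867875] = 0.844187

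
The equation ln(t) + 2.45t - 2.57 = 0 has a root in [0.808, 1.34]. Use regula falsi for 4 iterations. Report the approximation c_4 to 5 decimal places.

1.03496

f(0.808000) = -0.803593, f(1.340000) = 1.005670
step 1: c = 1.044290, f(c) = 0.031849 > 0 → new bracket [0.808000, 1.044290]
step 2: c = 1.035282, f(c) = 0.001116 > 0 → new bracket [0.808000, 1.035282]
step 3: c = 1.034967, f(c) = 0.000039 > 0 → new bracket [0.808000, 1.034967]
step 4: c = 1.034956, f(c) = 0.000001 > 0 → new bracket [0.808000, 1.034956]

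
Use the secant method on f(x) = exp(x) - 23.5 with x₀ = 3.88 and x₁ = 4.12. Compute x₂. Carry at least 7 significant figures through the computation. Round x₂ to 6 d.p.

f(x_0) = 24.924215, f(x_1) = 38.059242
x_2 = 4.120000 - (38.059242)·(4.120000 - 3.880000)/(38.059242 - (24.924215)) = 3.424591; f(x_2) = 7.210077

3.424591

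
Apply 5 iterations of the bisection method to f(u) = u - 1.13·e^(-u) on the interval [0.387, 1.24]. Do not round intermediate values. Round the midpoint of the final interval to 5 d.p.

0.61358

f(0.387000) = -0.380373, f(1.240000) = 0.912996 (opposite signs)
step 1: m = 0.813500, f(m) = 0.312567 > 0 → root in [0.387000, 0.813500]
step 2: m = 0.600250, f(m) = -0.019752 < 0 → root in [0.600250, 0.813500]
step 3: m = 0.706875, f(m) = 0.149578 > 0 → root in [0.600250, 0.706875]
step 4: m = 0.653562, f(m) = 0.065749 > 0 → root in [0.600250, 0.653562]
step 5: m = 0.626906, f(m) = 0.023213 > 0 → root in [0.600250, 0.626906]
Midpoint of [0.600250, 0.626906] = 0.613578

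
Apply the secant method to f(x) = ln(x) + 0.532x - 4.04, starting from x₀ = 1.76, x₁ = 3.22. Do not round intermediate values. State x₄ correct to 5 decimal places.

4.68921

Secant update: x_(k+1) = x_k − f(x_k)·(x_k − x_(k-1))/(f(x_k) − f(x_(k-1))).
f(x_0) = -2.538366, f(x_1) = -1.157579
x_2 = 3.220000 - (-1.157579)·(3.220000 - 1.760000)/(-1.157579 - (-2.538366)) = 4.443986; f(x_2) = -0.184248
x_3 = 4.443986 - (-0.184248)·(4.443986 - 3.220000)/(-0.184248 - (-1.157579)) = 4.675682; f(x_3) = -0.010162
x_4 = 4.675682 - (-0.010162)·(4.675682 - 4.443986)/(-0.010162 - (-0.184248)) = 4.689207; f(x_4) = -0.000078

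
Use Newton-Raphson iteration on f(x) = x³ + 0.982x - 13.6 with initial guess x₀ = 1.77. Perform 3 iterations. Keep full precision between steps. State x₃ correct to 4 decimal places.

f'(x) = 3x² + 0.982
x_0 = 1.770000: f = -6.316627, f' = 10.380700 → x_1 = 1.770000 - (-6.316627)/(10.380700) = 2.378497
x_1 = 2.378497: f = 2.191435, f' = 17.953747 → x_2 = 2.378497 - (2.191435)/(17.953747) = 2.256437
x_2 = 2.256437: f = 0.104491, f' = 16.256526 → x_3 = 2.256437 - (0.104491)/(16.256526) = 2.250010

2.2500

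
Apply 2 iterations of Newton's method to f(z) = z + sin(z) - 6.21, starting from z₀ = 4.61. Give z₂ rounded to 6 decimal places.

5.845313

Newton update: z ← z − f(z)/f'(z).
f'(z) = 1 + cos(z)
z_0 = 4.610000: f = -2.594763, f' = 0.897790 → z_1 = 4.610000 - (-2.594763)/(0.897790) = 7.500167
z_1 = 7.500167: f = 2.228225, f' = 1.346478 → z_2 = 7.500167 - (2.228225)/(1.346478) = 5.845313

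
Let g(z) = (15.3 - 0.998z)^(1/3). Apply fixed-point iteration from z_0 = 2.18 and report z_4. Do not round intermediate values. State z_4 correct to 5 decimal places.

z_1 = g(2.180000) = 2.358809
z_2 = g(2.358809) = 2.348069
z_3 = g(2.348069) = 2.348717
z_4 = g(2.348717) = 2.348678

2.34868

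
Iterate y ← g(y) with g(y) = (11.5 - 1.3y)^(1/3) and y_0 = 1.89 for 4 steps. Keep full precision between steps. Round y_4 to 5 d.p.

2.06568

y_1 = g(1.890000) = 2.083391
y_2 = g(2.083391) = 2.063902
y_3 = g(2.063902) = 2.065883
y_4 = g(2.065883) = 2.065682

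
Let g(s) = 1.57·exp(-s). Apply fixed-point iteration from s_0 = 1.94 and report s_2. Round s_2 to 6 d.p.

1.252899

s_1 = g(1.940000) = 0.225615
s_2 = g(0.225615) = 1.252899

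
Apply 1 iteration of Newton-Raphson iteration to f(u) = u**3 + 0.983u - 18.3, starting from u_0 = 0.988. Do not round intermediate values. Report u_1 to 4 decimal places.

5.1717

Newton update: u ← u − f(u)/f'(u).
f'(u) = 3u**2 + 0.983
u_0 = 0.988000: f = -16.364366, f' = 3.911432 → u_1 = 0.988000 - (-16.364366)/(3.911432) = 5.171728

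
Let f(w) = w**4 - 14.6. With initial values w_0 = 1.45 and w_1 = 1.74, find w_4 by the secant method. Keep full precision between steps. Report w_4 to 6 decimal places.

f(w_0) = -10.179494, f(w_1) = -5.433638
w_2 = 1.740000 - (-5.433638)·(1.740000 - 1.450000)/(-5.433638 - (-10.179494)) = 2.072028; f(w_2) = 3.832411
w_3 = 2.072028 - (3.832411)·(2.072028 - 1.740000)/(3.832411 - (-5.433638)) = 1.934702; f(w_3) = -0.589415
w_4 = 1.934702 - (-0.589415)·(1.934702 - 2.072028)/(-0.589415 - (3.832411)) = 1.953007; f(w_4) = -0.051601

1.953007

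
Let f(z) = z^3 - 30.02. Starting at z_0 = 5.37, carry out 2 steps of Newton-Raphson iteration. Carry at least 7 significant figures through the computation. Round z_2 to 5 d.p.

3.26689

f'(z) = 3z^2
z_0 = 5.370000: f = 124.834153, f' = 86.510700 → z_1 = 5.370000 - (124.834153)/(86.510700) = 3.927009
z_1 = 3.927009: f = 30.539980, f' = 46.264201 → z_2 = 3.927009 - (30.539980)/(46.264201) = 3.266888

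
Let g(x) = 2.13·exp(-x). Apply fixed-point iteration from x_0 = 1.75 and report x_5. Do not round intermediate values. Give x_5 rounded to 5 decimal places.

x_1 = g(1.750000) = 0.370138
x_2 = g(0.370138) = 1.471060
x_3 = g(1.471060) = 0.489222
x_4 = g(0.489222) = 1.305909
x_5 = g(1.305909) = 0.577072

0.57707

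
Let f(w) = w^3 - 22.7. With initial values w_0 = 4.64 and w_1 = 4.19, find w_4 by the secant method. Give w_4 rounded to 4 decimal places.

2.8557

f(w_0) = 77.197344, f(w_1) = 50.860059
w_2 = 4.190000 - (50.860059)·(4.190000 - 4.640000)/(50.860059 - (77.197344)) = 3.321003; f(w_2) = 13.927538
w_3 = 3.321003 - (13.927538)·(3.321003 - 4.190000)/(13.927538 - (50.860059)) = 2.993297; f(w_3) = 4.119430
w_4 = 2.993297 - (4.119430)·(2.993297 - 3.321003)/(4.119430 - (13.927538)) = 2.855660; f(w_4) = 0.587322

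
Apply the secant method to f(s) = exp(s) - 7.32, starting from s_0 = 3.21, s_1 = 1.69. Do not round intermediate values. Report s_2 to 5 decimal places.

Secant update: s_(k+1) = s_k − f(s_k)·(s_k − s_(k-1))/(f(s_k) − f(s_(k-1))).
f(s_0) = 17.459086, f(s_1) = -1.900519
s_2 = 1.690000 - (-1.900519)·(1.690000 - 3.210000)/(-1.900519 - (17.459086)) = 1.839217; f(s_2) = -1.028388

1.83922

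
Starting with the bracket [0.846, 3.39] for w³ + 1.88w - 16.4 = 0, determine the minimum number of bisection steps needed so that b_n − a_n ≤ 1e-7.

Initial width b − a = 3.39 − 0.846 = 2.544000.
After n steps the width is (b−a)/2^n; need (b−a)/2^n ≤ 1e-7.
So n ≥ log₂(2.544000/1e-7) = log₂(25440000.0000) ≈ 24.6006.
Hence n = 25.

25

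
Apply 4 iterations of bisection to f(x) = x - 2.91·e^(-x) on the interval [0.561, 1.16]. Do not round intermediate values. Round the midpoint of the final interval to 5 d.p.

f(0.561000) = -1.099557, f(1.160000) = 0.247755 (opposite signs)
step 1: m = 0.860500, f(m) = -0.370286 < 0 → root in [0.860500, 1.160000]
step 2: m = 1.010250, f(m) = -0.049362 < 0 → root in [1.010250, 1.160000]
step 3: m = 1.085125, f(m) = 0.101954 > 0 → root in [1.010250, 1.085125]
step 4: m = 1.047688, f(m) = 0.027011 > 0 → root in [1.010250, 1.047688]
Midpoint of [1.010250, 1.047688] = 1.028969

1.02897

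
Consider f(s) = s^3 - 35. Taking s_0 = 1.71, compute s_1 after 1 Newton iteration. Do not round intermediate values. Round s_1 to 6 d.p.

Newton update: s ← s − f(s)/f'(s).
f'(s) = 3s^2
s_0 = 1.710000: f = -29.999789, f' = 8.772300 → s_1 = 1.710000 - (-29.999789)/(8.772300) = 5.129832

5.129832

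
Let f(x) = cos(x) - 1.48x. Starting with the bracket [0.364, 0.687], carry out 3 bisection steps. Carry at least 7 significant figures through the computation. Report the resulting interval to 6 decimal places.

[0.565875, 0.606250]

f(0.364000) = 0.395760, f(0.687000) = -0.243608 (opposite signs)
step 1: m = 0.525500, f(m) = 0.087333 > 0 → root in [0.525500, 0.687000]
step 2: m = 0.606250, f(m) = -0.075459 < 0 → root in [0.525500, 0.606250]
step 3: m = 0.565875, f(m) = 0.006625 > 0 → root in [0.565875, 0.606250]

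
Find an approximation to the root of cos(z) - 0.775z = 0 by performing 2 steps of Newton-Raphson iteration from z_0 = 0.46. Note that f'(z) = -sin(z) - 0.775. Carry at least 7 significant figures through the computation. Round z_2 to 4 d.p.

z_0 = 0.460000: f = 0.539552, f' = -1.218948 → z_1 = 0.460000 - (0.539552)/(-1.218948) = 0.902638
z_1 = 0.902638: f = -0.080003, f' = -1.559964 → z_2 = 0.902638 - (-0.080003)/(-1.559964) = 0.851353

0.8514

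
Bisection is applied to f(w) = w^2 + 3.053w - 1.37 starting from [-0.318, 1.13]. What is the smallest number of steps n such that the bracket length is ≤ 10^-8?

Initial width b − a = 1.13 − -0.318 = 1.448000.
After n steps the width is (b−a)/2^n; need (b−a)/2^n ≤ 10^-8.
So n ≥ log₂(1.448000/10^-8) = log₂(144800000.0000) ≈ 27.1095.
Hence n = 28.

28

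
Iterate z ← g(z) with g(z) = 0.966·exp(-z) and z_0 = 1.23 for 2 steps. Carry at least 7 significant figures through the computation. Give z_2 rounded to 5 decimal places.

z_1 = g(1.230000) = 0.282355
z_2 = g(0.282355) = 0.728370

0.72837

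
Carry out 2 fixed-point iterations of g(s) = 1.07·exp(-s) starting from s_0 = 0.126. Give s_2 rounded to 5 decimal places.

0.41658

s_1 = g(0.126000) = 0.943328
s_2 = g(0.943328) = 0.416583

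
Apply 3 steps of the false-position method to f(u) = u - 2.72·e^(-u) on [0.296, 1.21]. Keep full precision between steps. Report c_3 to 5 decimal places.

1.00161

f(0.296000) = -1.727102, f(1.210000) = 0.398903
step 1: c = 1.038506, f(c) = 0.075671 > 0 → new bracket [0.296000, 1.038506]
step 2: c = 1.007339, f(c) = 0.014024 > 0 → new bracket [0.296000, 1.007339]
step 3: c = 1.001610, f(c) = 0.002587 > 0 → new bracket [0.296000, 1.001610]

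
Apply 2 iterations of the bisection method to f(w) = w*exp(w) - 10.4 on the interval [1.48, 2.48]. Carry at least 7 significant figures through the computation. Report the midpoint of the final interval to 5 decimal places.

f(1.480000) = -3.898440, f(2.480000) = 19.214336 (opposite signs)
step 1: m = 1.980000, f(m) = 3.940631 > 0 → root in [1.480000, 1.980000]
step 2: m = 1.730000, f(m) = -0.641669 < 0 → root in [1.730000, 1.980000]
Midpoint of [1.730000, 1.980000] = 1.855000

1.85500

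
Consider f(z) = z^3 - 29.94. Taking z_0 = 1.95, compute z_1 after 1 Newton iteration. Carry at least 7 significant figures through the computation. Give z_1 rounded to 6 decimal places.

Newton update: z ← z − f(z)/f'(z).
f'(z) = 3z^2
z_0 = 1.950000: f = -22.525125, f' = 11.407500 → z_1 = 1.950000 - (-22.525125)/(11.407500) = 3.924589

3.924589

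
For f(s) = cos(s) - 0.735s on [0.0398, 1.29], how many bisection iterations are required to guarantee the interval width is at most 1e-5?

17

Initial width b − a = 1.29 − 0.0398 = 1.250200.
After n steps the width is (b−a)/2^n; need (b−a)/2^n ≤ 1e-5.
So n ≥ log₂(1.250200/1e-5) = log₂(125020.0000) ≈ 16.9318.
Hence n = 17.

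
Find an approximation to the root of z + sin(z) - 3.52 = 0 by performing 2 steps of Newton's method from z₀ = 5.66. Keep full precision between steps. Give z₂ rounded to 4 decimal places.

f'(z) = 1 + cos(z)
z_0 = 5.660000: f = 1.556375, f' = 1.812024 → z_1 = 5.660000 - (1.556375)/(1.812024) = 4.801084
z_1 = 4.801084: f = 0.285015, f' = 1.088579 → z_2 = 4.801084 - (0.285015)/(1.088579) = 4.539261

4.5393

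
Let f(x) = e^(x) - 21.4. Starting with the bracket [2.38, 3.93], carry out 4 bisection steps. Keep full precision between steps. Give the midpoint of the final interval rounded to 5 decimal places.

f(2.380000) = -10.595097, f(3.930000) = 29.506978 (opposite signs)
step 1: m = 3.155000, f(m) = 2.053037 > 0 → root in [2.380000, 3.155000]
step 2: m = 2.767500, f(m) = -5.481213 < 0 → root in [2.767500, 3.155000]
step 3: m = 2.961250, f(m) = -2.077891 < 0 → root in [2.961250, 3.155000]
step 4: m = 3.058125, f(m) = -0.112395 < 0 → root in [3.058125, 3.155000]
Midpoint of [3.058125, 3.155000] = 3.106563

3.10656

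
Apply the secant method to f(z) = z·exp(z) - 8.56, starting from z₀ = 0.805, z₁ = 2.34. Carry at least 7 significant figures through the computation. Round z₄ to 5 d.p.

f(z_0) = -6.759459, f(z_1) = 15.732094
z_2 = 2.340000 - (15.732094)·(2.340000 - 0.805000)/(15.732094 - (-6.759459)) = 1.266319; f(z_2) = -4.067396
z_3 = 1.266319 - (-4.067396)·(1.266319 - 2.340000)/(-4.067396 - (15.732094)) = 1.486884; f(z_3) = -1.983077
z_4 = 1.486884 - (-1.983077)·(1.486884 - 1.266319)/(-1.983077 - (-4.067396)) = 1.696736; f(z_4) = 0.697582

1.69674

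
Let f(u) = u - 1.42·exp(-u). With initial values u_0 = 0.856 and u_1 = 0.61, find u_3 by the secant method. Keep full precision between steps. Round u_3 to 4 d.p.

f(u_0) = 0.252701, f(u_1) = -0.161558
u_2 = 0.610000 - (-0.161558)·(0.610000 - 0.856000)/(-0.161558 - (0.252701)) = 0.705938; f(u_2) = 0.004962
u_3 = 0.705938 - (0.004962)·(0.705938 - 0.610000)/(0.004962 - (-0.161558)) = 0.703079; f(u_3) = 0.000096

0.7031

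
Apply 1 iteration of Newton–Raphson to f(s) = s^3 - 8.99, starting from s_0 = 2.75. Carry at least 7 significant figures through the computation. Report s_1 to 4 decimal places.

f'(s) = 3s^2
s_0 = 2.750000: f = 11.806875, f' = 22.687500 → s_1 = 2.750000 - (11.806875)/(22.687500) = 2.229587

2.2296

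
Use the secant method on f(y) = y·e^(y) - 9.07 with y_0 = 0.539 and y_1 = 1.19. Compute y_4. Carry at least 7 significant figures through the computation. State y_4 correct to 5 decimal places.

f(y_0) = -8.145997, f(y_1) = -5.158373
y_2 = 1.190000 - (-5.158373)·(1.190000 - 0.539000)/(-5.158373 - (-8.145997)) = 2.314004; f(y_2) = 14.335793
y_3 = 2.314004 - (14.335793)·(2.314004 - 1.190000)/(14.335793 - (-5.158373)) = 1.487424; f(y_3) = -2.487137
y_4 = 1.487424 - (-2.487137)·(1.487424 - 2.314004)/(-2.487137 - (14.335793)) = 1.609627; f(y_4) = -1.020339

1.60963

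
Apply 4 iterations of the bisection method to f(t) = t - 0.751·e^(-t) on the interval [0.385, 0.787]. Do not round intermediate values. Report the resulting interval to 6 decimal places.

[0.460375, 0.485500]

f(0.385000) = -0.126018, f(0.787000) = 0.445139 (opposite signs)
step 1: m = 0.586000, f(m) = 0.168032 > 0 → root in [0.385000, 0.586000]
step 2: m = 0.485500, f(m) = 0.023343 > 0 → root in [0.385000, 0.485500]
step 3: m = 0.435250, f(m) = -0.050724 < 0 → root in [0.435250, 0.485500]
step 4: m = 0.460375, f(m) = -0.013541 < 0 → root in [0.460375, 0.485500]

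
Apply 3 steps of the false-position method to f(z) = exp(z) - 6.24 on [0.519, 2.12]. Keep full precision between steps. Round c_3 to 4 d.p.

1.8268

f(0.519000) = -4.559654, f(2.120000) = 2.091137
step 1: c = 1.616615, f(c) = -1.203988 < 0 → new bracket [1.616615, 2.120000]
step 2: c = 1.800544, f(c) = -0.187062 < 0 → new bracket [1.800544, 2.120000]
step 3: c = 1.826774, f(c) = -0.026190 < 0 → new bracket [1.826774, 2.120000]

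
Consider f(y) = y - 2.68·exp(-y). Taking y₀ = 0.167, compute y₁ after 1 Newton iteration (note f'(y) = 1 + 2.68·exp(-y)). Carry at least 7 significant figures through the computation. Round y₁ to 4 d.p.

y_0 = 0.167000: f = -2.100815, f' = 3.267815 → y_1 = 0.167000 - (-2.100815)/(3.267815) = 0.809881

0.8099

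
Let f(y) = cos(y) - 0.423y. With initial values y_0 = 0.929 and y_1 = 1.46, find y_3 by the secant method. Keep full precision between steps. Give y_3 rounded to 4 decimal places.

1.0907

f(y_0) = 0.205668, f(y_1) = -0.507010
y_2 = 1.460000 - (-0.507010)·(1.460000 - 0.929000)/(-0.507010 - (0.205668)) = 1.082239; f(y_2) = 0.011566
y_3 = 1.082239 - (0.011566)·(1.082239 - 1.460000)/(0.011566 - (-0.507010)) = 1.090664; f(y_3) = 0.000546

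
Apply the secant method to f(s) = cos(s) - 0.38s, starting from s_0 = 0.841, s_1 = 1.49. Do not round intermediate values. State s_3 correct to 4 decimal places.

1.1272

Secant update: s_(k+1) = s_k − f(s_k)·(s_k − s_(k-1))/(f(s_k) − f(s_(k-1))).
f(s_0) = 0.347138, f(s_1) = -0.485492
s_2 = 1.490000 - (-0.485492)·(1.490000 - 0.841000)/(-0.485492 - (0.347138)) = 1.111580; f(s_2) = 0.020846
s_3 = 1.111580 - (0.020846)·(1.111580 - 1.490000)/(0.020846 - (-0.485492)) = 1.127159; f(s_3) = 0.000907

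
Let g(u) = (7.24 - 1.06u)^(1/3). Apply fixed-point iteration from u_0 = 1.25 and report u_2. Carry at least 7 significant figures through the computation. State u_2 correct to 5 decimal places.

1.74603

u_1 = g(1.250000) = 1.808499
u_2 = g(1.808499) = 1.746031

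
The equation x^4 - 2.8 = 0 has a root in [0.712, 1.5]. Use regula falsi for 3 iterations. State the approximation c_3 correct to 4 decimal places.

f(0.712000) = -2.543008, f(1.500000) = 2.262500
step 1: c = 1.128999, f(c) = -1.175298 < 0 → new bracket [1.128999, 1.500000]
step 2: c = 1.255835, f(c) = -0.312689 < 0 → new bracket [1.255835, 1.500000]
step 3: c = 1.285482, f(c) = -0.069361 < 0 → new bracket [1.285482, 1.500000]

1.2855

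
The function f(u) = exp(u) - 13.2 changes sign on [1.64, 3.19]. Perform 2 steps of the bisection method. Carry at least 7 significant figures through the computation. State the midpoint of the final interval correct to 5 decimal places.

2.60875

f(1.640000) = -8.044830, f(3.190000) = 11.088427 (opposite signs)
step 1: m = 2.415000, f(m) = -2.010230 < 0 → root in [2.415000, 3.190000]
step 2: m = 2.802500, f(m) = 3.285810 > 0 → root in [2.415000, 2.802500]
Midpoint of [2.415000, 2.802500] = 2.608750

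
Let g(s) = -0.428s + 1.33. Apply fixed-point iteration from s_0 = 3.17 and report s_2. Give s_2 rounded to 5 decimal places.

s_1 = g(3.170000) = -0.026760
s_2 = g(-0.026760) = 1.341453

1.34145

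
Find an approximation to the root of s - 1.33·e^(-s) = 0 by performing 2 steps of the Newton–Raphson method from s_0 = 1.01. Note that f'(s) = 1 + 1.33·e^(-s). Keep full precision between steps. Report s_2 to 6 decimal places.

0.676215

s_0 = 1.010000: f = 0.525589, f' = 1.484411 → s_1 = 1.010000 - (0.525589)/(1.484411) = 0.655928
s_1 = 0.655928: f = -0.034289, f' = 1.690217 → s_2 = 0.655928 - (-0.034289)/(1.690217) = 0.676215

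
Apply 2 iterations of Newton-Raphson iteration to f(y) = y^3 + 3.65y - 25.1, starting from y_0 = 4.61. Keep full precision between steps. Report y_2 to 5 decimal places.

f'(y) = 3y^2 + 3.65
y_0 = 4.610000: f = 89.698681, f' = 67.406300 → y_1 = 4.610000 - (89.698681)/(67.406300) = 3.279283
y_1 = 3.279283: f = 22.133814, f' = 35.911099 → y_2 = 3.279283 - (22.133814)/(35.911099) = 2.662933

2.66293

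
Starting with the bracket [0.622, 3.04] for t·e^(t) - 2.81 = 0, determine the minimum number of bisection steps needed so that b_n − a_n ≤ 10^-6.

Initial width b − a = 3.04 − 0.622 = 2.418000.
After n steps the width is (b−a)/2^n; need (b−a)/2^n ≤ 10^-6.
So n ≥ log₂(2.418000/10^-6) = log₂(2418000.0000) ≈ 21.2054.
Hence n = 22.

22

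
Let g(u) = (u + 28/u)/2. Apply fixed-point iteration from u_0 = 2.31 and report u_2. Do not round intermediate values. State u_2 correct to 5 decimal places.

u_1 = g(2.310000) = 7.215606
u_2 = g(7.215606) = 5.548042

5.54804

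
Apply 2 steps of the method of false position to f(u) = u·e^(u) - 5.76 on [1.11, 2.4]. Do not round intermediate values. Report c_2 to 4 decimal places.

False-position update: c = (a·f(b) − b·f(a))/(f(b) − f(a)); replace the endpoint whose sign matches f(c).
f(1.110000) = -2.391862, f(2.400000) = 20.695623
step 1: c = 1.243644, f(c) = -1.446759 < 0 → new bracket [1.243644, 2.400000]
step 2: c = 1.319199, f(c) = -0.825637 < 0 → new bracket [1.319199, 2.400000]

1.3192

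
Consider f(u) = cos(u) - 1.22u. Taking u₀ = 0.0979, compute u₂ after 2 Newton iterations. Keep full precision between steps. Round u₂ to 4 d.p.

0.6541

f'(u) = -sin(u) - 1.22
u_0 = 0.097900: f = 0.875774, f' = -1.317744 → u_1 = 0.097900 - (0.875774)/(-1.317744) = 0.762501
u_1 = 0.762501: f = -0.207140, f' = -1.910732 → u_2 = 0.762501 - (-0.207140)/(-1.910732) = 0.654092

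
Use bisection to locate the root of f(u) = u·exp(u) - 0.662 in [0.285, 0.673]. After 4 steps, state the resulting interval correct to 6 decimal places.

[0.406250, 0.430500]

f(0.285000) = -0.283018, f(0.673000) = 0.657153 (opposite signs)
step 1: m = 0.479000, f(m) = 0.111326 > 0 → root in [0.285000, 0.479000]
step 2: m = 0.382000, f(m) = -0.102289 < 0 → root in [0.382000, 0.479000]
step 3: m = 0.430500, f(m) = 0.000120 > 0 → root in [0.382000, 0.430500]
step 4: m = 0.406250, f(m) = -0.052147 < 0 → root in [0.406250, 0.430500]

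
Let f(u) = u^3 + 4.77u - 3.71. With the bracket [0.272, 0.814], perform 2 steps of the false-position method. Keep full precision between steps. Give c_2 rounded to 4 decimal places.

0.7039

f(0.272000) = -2.392436, f(0.814000) = 0.712133
step 1: c = 0.689675, f(c) = -0.092206 < 0 → new bracket [0.689675, 0.814000]
step 2: c = 0.703927, f(c) = -0.003463 < 0 → new bracket [0.703927, 0.814000]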